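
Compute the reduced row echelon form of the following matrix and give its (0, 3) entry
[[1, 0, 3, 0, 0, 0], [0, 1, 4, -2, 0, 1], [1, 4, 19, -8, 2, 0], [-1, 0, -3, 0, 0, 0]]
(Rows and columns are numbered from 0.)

0

Subtract R1 from R3.
  [  1  0   3   0  0  0 ]
  [  0  1   4  -2  0  1 ]
  [  0  4  16  -8  2  0 ]
  [ -1  0  -3   0  0  0 ]
Add R1 to R4.
  [ 1  0   3   0  0  0 ]
  [ 0  1   4  -2  0  1 ]
  [ 0  4  16  -8  2  0 ]
  [ 0  0   0   0  0  0 ]
Subtract 4 times R2 from R3.
  [ 1  0  3   0  0   0 ]
  [ 0  1  4  -2  0   1 ]
  [ 0  0  0   0  2  -4 ]
  [ 0  0  0   0  0   0 ]
Multiply R3 by 1/2.
  [ 1  0  3   0  0   0 ]
  [ 0  1  4  -2  0   1 ]
  [ 0  0  0   0  1  -2 ]
  [ 0  0  0   0  0   0 ]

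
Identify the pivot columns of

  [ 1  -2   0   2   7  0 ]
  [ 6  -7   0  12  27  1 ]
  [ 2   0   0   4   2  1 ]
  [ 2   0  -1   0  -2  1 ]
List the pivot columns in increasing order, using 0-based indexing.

R2 → R2 − 6·R1
  [ 1  -2   0  2    7  0 ]
  [ 0   5   0  0  -15  1 ]
  [ 2   0   0  4    2  1 ]
  [ 2   0  -1  0   -2  1 ]
R3 → R3 − 2·R1
  [ 1  -2   0  2    7  0 ]
  [ 0   5   0  0  -15  1 ]
  [ 0   4   0  0  -12  1 ]
  [ 2   0  -1  0   -2  1 ]
R4 → R4 − 2·R1
  [ 1  -2   0   2    7  0 ]
  [ 0   5   0   0  -15  1 ]
  [ 0   4   0   0  -12  1 ]
  [ 0   4  -1  -4  -16  1 ]
R2 → 1/5·R2
  [ 1  -2   0   2    7    0 ]
  [ 0   1   0   0   -3  1/5 ]
  [ 0   4   0   0  -12    1 ]
  [ 0   4  -1  -4  -16    1 ]
R3 → R3 − 4·R2
  [ 1  -2   0   2    7    0 ]
  [ 0   1   0   0   -3  1/5 ]
  [ 0   0   0   0    0  1/5 ]
  [ 0   4  -1  -4  -16    1 ]
R4 → R4 − 4·R2
  [ 1  -2   0   2   7    0 ]
  [ 0   1   0   0  -3  1/5 ]
  [ 0   0   0   0   0  1/5 ]
  [ 0   0  -1  -4  -4  1/5 ]
R3 <=> R4
  [ 1  -2   0   2   7    0 ]
  [ 0   1   0   0  -3  1/5 ]
  [ 0   0  -1  -4  -4  1/5 ]
  [ 0   0   0   0   0  1/5 ]
R3 → -1·R3
  [ 1  -2  0  2   7     0 ]
  [ 0   1  0  0  -3   1/5 ]
  [ 0   0  1  4   4  -1/5 ]
  [ 0   0  0  0   0   1/5 ]
R4 → 5·R4
  [ 1  -2  0  2   7     0 ]
  [ 0   1  0  0  -3   1/5 ]
  [ 0   0  1  4   4  -1/5 ]
  [ 0   0  0  0   0     1 ]
R3 → R3 + 1/5·R4
  [ 1  -2  0  2   7    0 ]
  [ 0   1  0  0  -3  1/5 ]
  [ 0   0  1  4   4    0 ]
  [ 0   0  0  0   0    1 ]
R2 → R2 − 1/5·R4
  [ 1  -2  0  2   7  0 ]
  [ 0   1  0  0  -3  0 ]
  [ 0   0  1  4   4  0 ]
  [ 0   0  0  0   0  1 ]
R1 → R1 + 2·R2
  [ 1  0  0  2   1  0 ]
  [ 0  1  0  0  -3  0 ]
  [ 0  0  1  4   4  0 ]
  [ 0  0  0  0   0  1 ]
Pivot columns are the columns containing a leading 1.

0, 1, 2, 5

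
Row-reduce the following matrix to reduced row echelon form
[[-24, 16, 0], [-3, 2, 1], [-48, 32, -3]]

R1 -> -1/24·R1
  [   1  -2/3   0 ]
  [  -3     2   1 ]
  [ -48    32  -3 ]
R2 -> R2 + 3·R1
  [   1  -2/3   0 ]
  [   0     0   1 ]
  [ -48    32  -3 ]
R3 -> R3 + 48·R1
  [ 1  -2/3   0 ]
  [ 0     0   1 ]
  [ 0     0  -3 ]
R3 -> R3 + 3·R2
  [ 1  -2/3  0 ]
  [ 0     0  1 ]
  [ 0     0  0 ]

[[1, -2/3, 0], [0, 0, 1], [0, 0, 0]]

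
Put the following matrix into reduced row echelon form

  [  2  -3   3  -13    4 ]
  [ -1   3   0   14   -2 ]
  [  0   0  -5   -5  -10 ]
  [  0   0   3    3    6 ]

Multiply R1 by 1/2.
  [  1  -3/2  3/2  -13/2    2 ]
  [ -1     3    0     14   -2 ]
  [  0     0   -5     -5  -10 ]
  [  0     0    3      3    6 ]
Add R1 to R2.
  [ 1  -3/2  3/2  -13/2    2 ]
  [ 0   3/2  3/2   15/2    0 ]
  [ 0     0   -5     -5  -10 ]
  [ 0     0    3      3    6 ]
Multiply R2 by 2/3.
  [ 1  -3/2  3/2  -13/2    2 ]
  [ 0     1    1      5    0 ]
  [ 0     0   -5     -5  -10 ]
  [ 0     0    3      3    6 ]
Multiply R3 by -1/5.
  [ 1  -3/2  3/2  -13/2  2 ]
  [ 0     1    1      5  0 ]
  [ 0     0    1      1  2 ]
  [ 0     0    3      3  6 ]
Subtract 3 times R3 from R4.
  [ 1  -3/2  3/2  -13/2  2 ]
  [ 0     1    1      5  0 ]
  [ 0     0    1      1  2 ]
  [ 0     0    0      0  0 ]
Subtract R3 from R2.
  [ 1  -3/2  3/2  -13/2   2 ]
  [ 0     1    0      4  -2 ]
  [ 0     0    1      1   2 ]
  [ 0     0    0      0   0 ]
Subtract 3/2 times R3 from R1.
  [ 1  -3/2  0  -8  -1 ]
  [ 0     1  0   4  -2 ]
  [ 0     0  1   1   2 ]
  [ 0     0  0   0   0 ]
Add 3/2 times R2 to R1.
  [ 1  0  0  -2  -4 ]
  [ 0  1  0   4  -2 ]
  [ 0  0  1   1   2 ]
  [ 0  0  0   0   0 ]

[[1, 0, 0, -2, -4], [0, 1, 0, 4, -2], [0, 0, 1, 1, 2], [0, 0, 0, 0, 0]]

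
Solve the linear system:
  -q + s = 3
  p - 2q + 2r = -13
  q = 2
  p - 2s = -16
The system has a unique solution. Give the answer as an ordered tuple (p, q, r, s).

(-6, 2, -3/2, 5)

Form the augmented matrix and row-reduce:
  [ 0  -1  0   1  |    3 ]
  [ 1  -2  2   0  |  -13 ]
  [ 0   1  0   0  |    2 ]
  [ 1   0  0  -2  |  -16 ]
r1 <=> r2
  [ 1  -2  2   0  |  -13 ]
  [ 0  -1  0   1  |    3 ]
  [ 0   1  0   0  |    2 ]
  [ 1   0  0  -2  |  -16 ]
r4 → r4 − r1
  [ 1  -2   2   0  |  -13 ]
  [ 0  -1   0   1  |    3 ]
  [ 0   1   0   0  |    2 ]
  [ 0   2  -2  -2  |   -3 ]
r2 → -1·r2
  [ 1  -2   2   0  |  -13 ]
  [ 0   1   0  -1  |   -3 ]
  [ 0   1   0   0  |    2 ]
  [ 0   2  -2  -2  |   -3 ]
r3 → r3 − r2
  [ 1  -2   2   0  |  -13 ]
  [ 0   1   0  -1  |   -3 ]
  [ 0   0   0   1  |    5 ]
  [ 0   2  -2  -2  |   -3 ]
r4 → r4 − 2·r2
  [ 1  -2   2   0  |  -13 ]
  [ 0   1   0  -1  |   -3 ]
  [ 0   0   0   1  |    5 ]
  [ 0   0  -2   0  |    3 ]
r3 <=> r4
  [ 1  -2   2   0  |  -13 ]
  [ 0   1   0  -1  |   -3 ]
  [ 0   0  -2   0  |    3 ]
  [ 0   0   0   1  |    5 ]
r3 → -1/2·r3
  [ 1  -2  2   0  |   -13 ]
  [ 0   1  0  -1  |    -3 ]
  [ 0   0  1   0  |  -3/2 ]
  [ 0   0  0   1  |     5 ]
r2 → r2 + r4
  [ 1  -2  2  0  |   -13 ]
  [ 0   1  0  0  |     2 ]
  [ 0   0  1  0  |  -3/2 ]
  [ 0   0  0  1  |     5 ]
r1 → r1 − 2·r3
  [ 1  -2  0  0  |   -10 ]
  [ 0   1  0  0  |     2 ]
  [ 0   0  1  0  |  -3/2 ]
  [ 0   0  0  1  |     5 ]
r1 → r1 + 2·r2
  [ 1  0  0  0  |    -6 ]
  [ 0  1  0  0  |     2 ]
  [ 0  0  1  0  |  -3/2 ]
  [ 0  0  0  1  |     5 ]
Reading off the last column: p = -6, q = 2, r = -3/2, s = 5.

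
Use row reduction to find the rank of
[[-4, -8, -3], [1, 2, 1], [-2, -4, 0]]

rank = 2

Multiply r1 by -1/4.
  [  1   2  3/4 ]
  [  1   2    1 ]
  [ -2  -4    0 ]
Subtract r1 from r2.
  [  1   2  3/4 ]
  [  0   0  1/4 ]
  [ -2  -4    0 ]
Add 2 times r1 to r3.
  [ 1  2  3/4 ]
  [ 0  0  1/4 ]
  [ 0  0  3/2 ]
Multiply r2 by 4.
  [ 1  2  3/4 ]
  [ 0  0    1 ]
  [ 0  0  3/2 ]
Subtract 3/2 times r2 from r3.
  [ 1  2  3/4 ]
  [ 0  0    1 ]
  [ 0  0    0 ]
Subtract 3/4 times r2 from r1.
  [ 1  2  0 ]
  [ 0  0  1 ]
  [ 0  0  0 ]
The reduced form has 2 nonzero rows.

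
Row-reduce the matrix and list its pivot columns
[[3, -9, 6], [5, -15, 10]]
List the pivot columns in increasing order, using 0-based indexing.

ρ1 ← 1/3·ρ1
  [ 1   -3   2 ]
  [ 5  -15  10 ]
ρ2 ← ρ2 − 5·ρ1
  [ 1  -3  2 ]
  [ 0   0  0 ]
Pivot columns are the columns containing a leading 1.

0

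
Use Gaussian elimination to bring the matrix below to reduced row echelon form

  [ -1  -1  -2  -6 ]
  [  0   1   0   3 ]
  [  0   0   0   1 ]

[[1, 0, 2, 0], [0, 1, 0, 0], [0, 0, 0, 1]]

R1 ← -1·R1
  [ 1  1  2  6 ]
  [ 0  1  0  3 ]
  [ 0  0  0  1 ]
R2 ← R2 − 3·R3
  [ 1  1  2  6 ]
  [ 0  1  0  0 ]
  [ 0  0  0  1 ]
R1 ← R1 − 6·R3
  [ 1  1  2  0 ]
  [ 0  1  0  0 ]
  [ 0  0  0  1 ]
R1 ← R1 − R2
  [ 1  0  2  0 ]
  [ 0  1  0  0 ]
  [ 0  0  0  1 ]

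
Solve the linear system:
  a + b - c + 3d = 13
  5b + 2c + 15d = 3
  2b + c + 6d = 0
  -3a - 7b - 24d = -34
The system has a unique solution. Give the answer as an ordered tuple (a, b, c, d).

(4, 2, -6, 1/3)

Form the augmented matrix and row-reduce:
  [  1   1  -1    3  |   13 ]
  [  0   5   2   15  |    3 ]
  [  0   2   1    6  |    0 ]
  [ -3  -7   0  -24  |  -34 ]
R4 → R4 + 3·R1
  [ 1   1  -1    3  |  13 ]
  [ 0   5   2   15  |   3 ]
  [ 0   2   1    6  |   0 ]
  [ 0  -4  -3  -15  |   5 ]
R2 → 1/5·R2
  [ 1   1   -1    3  |   13 ]
  [ 0   1  2/5    3  |  3/5 ]
  [ 0   2    1    6  |    0 ]
  [ 0  -4   -3  -15  |    5 ]
R3 → R3 − 2·R2
  [ 1   1   -1    3  |    13 ]
  [ 0   1  2/5    3  |   3/5 ]
  [ 0   0  1/5    0  |  -6/5 ]
  [ 0  -4   -3  -15  |     5 ]
R4 → R4 + 4·R2
  [ 1  1    -1   3  |    13 ]
  [ 0  1   2/5   3  |   3/5 ]
  [ 0  0   1/5   0  |  -6/5 ]
  [ 0  0  -7/5  -3  |  37/5 ]
R3 → 5·R3
  [ 1  1    -1   3  |    13 ]
  [ 0  1   2/5   3  |   3/5 ]
  [ 0  0     1   0  |    -6 ]
  [ 0  0  -7/5  -3  |  37/5 ]
R4 → R4 + 7/5·R3
  [ 1  1   -1   3  |   13 ]
  [ 0  1  2/5   3  |  3/5 ]
  [ 0  0    1   0  |   -6 ]
  [ 0  0    0  -3  |   -1 ]
R4 → -1/3·R4
  [ 1  1   -1  3  |   13 ]
  [ 0  1  2/5  3  |  3/5 ]
  [ 0  0    1  0  |   -6 ]
  [ 0  0    0  1  |  1/3 ]
R2 → R2 − 3·R4
  [ 1  1   -1  3  |    13 ]
  [ 0  1  2/5  0  |  -2/5 ]
  [ 0  0    1  0  |    -6 ]
  [ 0  0    0  1  |   1/3 ]
R1 → R1 − 3·R4
  [ 1  1   -1  0  |    12 ]
  [ 0  1  2/5  0  |  -2/5 ]
  [ 0  0    1  0  |    -6 ]
  [ 0  0    0  1  |   1/3 ]
R2 → R2 − 2/5·R3
  [ 1  1  -1  0  |   12 ]
  [ 0  1   0  0  |    2 ]
  [ 0  0   1  0  |   -6 ]
  [ 0  0   0  1  |  1/3 ]
R1 → R1 + R3
  [ 1  1  0  0  |    6 ]
  [ 0  1  0  0  |    2 ]
  [ 0  0  1  0  |   -6 ]
  [ 0  0  0  1  |  1/3 ]
R1 → R1 − R2
  [ 1  0  0  0  |    4 ]
  [ 0  1  0  0  |    2 ]
  [ 0  0  1  0  |   -6 ]
  [ 0  0  0  1  |  1/3 ]
Reading off the last column: a = 4, b = 2, c = -6, d = 1/3.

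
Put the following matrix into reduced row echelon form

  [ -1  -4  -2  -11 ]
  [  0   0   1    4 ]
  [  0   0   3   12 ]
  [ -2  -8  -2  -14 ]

[[1, 4, 0, 3], [0, 0, 1, 4], [0, 0, 0, 0], [0, 0, 0, 0]]

Multiply r1 by -1.
  [  1   4   2   11 ]
  [  0   0   1    4 ]
  [  0   0   3   12 ]
  [ -2  -8  -2  -14 ]
Add 2 times r1 to r4.
  [ 1  4  2  11 ]
  [ 0  0  1   4 ]
  [ 0  0  3  12 ]
  [ 0  0  2   8 ]
Subtract 3 times r2 from r3.
  [ 1  4  2  11 ]
  [ 0  0  1   4 ]
  [ 0  0  0   0 ]
  [ 0  0  2   8 ]
Subtract 2 times r2 from r4.
  [ 1  4  2  11 ]
  [ 0  0  1   4 ]
  [ 0  0  0   0 ]
  [ 0  0  0   0 ]
Subtract 2 times r2 from r1.
  [ 1  4  0  3 ]
  [ 0  0  1  4 ]
  [ 0  0  0  0 ]
  [ 0  0  0  0 ]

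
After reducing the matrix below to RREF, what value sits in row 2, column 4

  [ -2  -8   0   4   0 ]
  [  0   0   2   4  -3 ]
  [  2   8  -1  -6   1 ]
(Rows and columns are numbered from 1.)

Multiply r1 by -1/2.
  [ 1  4   0  -2   0 ]
  [ 0  0   2   4  -3 ]
  [ 2  8  -1  -6   1 ]
Subtract 2 times r1 from r3.
  [ 1  4   0  -2   0 ]
  [ 0  0   2   4  -3 ]
  [ 0  0  -1  -2   1 ]
Multiply r2 by 1/2.
  [ 1  4   0  -2     0 ]
  [ 0  0   1   2  -3/2 ]
  [ 0  0  -1  -2     1 ]
Add r2 to r3.
  [ 1  4  0  -2     0 ]
  [ 0  0  1   2  -3/2 ]
  [ 0  0  0   0  -1/2 ]
Multiply r3 by -2.
  [ 1  4  0  -2     0 ]
  [ 0  0  1   2  -3/2 ]
  [ 0  0  0   0     1 ]
Add 3/2 times r3 to r2.
  [ 1  4  0  -2  0 ]
  [ 0  0  1   2  0 ]
  [ 0  0  0   0  1 ]

2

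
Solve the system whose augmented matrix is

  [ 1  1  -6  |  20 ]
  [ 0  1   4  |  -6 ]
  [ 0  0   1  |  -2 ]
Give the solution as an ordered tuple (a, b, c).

r2 ← r2 − 4·r3
r1 ← r1 + 6·r3
r1 ← r1 − r2
Reading off the last column: a = 6, b = 2, c = -2.

(6, 2, -2)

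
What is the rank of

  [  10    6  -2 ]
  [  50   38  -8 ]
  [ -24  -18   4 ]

ρ1 ← 1/10·ρ1
  [   1  3/5  -1/5 ]
  [  50   38    -8 ]
  [ -24  -18     4 ]
ρ2 ← ρ2 − 50·ρ1
  [   1  3/5  -1/5 ]
  [   0    8     2 ]
  [ -24  -18     4 ]
ρ3 ← ρ3 + 24·ρ1
  [ 1    3/5  -1/5 ]
  [ 0      8     2 ]
  [ 0  -18/5  -4/5 ]
ρ2 ← 1/8·ρ2
  [ 1    3/5  -1/5 ]
  [ 0      1   1/4 ]
  [ 0  -18/5  -4/5 ]
ρ3 ← ρ3 + 18/5·ρ2
  [ 1  3/5  -1/5 ]
  [ 0    1   1/4 ]
  [ 0    0  1/10 ]
ρ3 ← 10·ρ3
  [ 1  3/5  -1/5 ]
  [ 0    1   1/4 ]
  [ 0    0     1 ]
ρ2 ← ρ2 − 1/4·ρ3
  [ 1  3/5  -1/5 ]
  [ 0    1     0 ]
  [ 0    0     1 ]
ρ1 ← ρ1 + 1/5·ρ3
  [ 1  3/5  0 ]
  [ 0    1  0 ]
  [ 0    0  1 ]
ρ1 ← ρ1 − 3/5·ρ2
  [ 1  0  0 ]
  [ 0  1  0 ]
  [ 0  0  1 ]
The reduced form has 3 nonzero rows.

rank = 3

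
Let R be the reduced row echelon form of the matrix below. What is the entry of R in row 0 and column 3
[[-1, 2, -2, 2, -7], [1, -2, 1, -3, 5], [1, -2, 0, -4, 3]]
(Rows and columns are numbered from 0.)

r1 -> -1·r1
r2 -> r2 − r1
r3 -> r3 − r1
r2 -> -1·r2
r3 -> r3 + 2·r2
r1 -> r1 − 2·r2

-4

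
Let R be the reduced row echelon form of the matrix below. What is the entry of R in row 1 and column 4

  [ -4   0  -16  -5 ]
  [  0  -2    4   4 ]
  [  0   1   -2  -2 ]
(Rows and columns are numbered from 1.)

R1 → -1/4·R1
  [ 1   0   4  5/4 ]
  [ 0  -2   4    4 ]
  [ 0   1  -2   -2 ]
R2 → -1/2·R2
  [ 1  0   4  5/4 ]
  [ 0  1  -2   -2 ]
  [ 0  1  -2   -2 ]
R3 → R3 − R2
  [ 1  0   4  5/4 ]
  [ 0  1  -2   -2 ]
  [ 0  0   0    0 ]

5/4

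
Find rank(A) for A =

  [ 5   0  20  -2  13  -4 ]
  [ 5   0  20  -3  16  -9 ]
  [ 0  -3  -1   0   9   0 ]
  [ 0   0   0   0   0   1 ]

R1 ← 1/5·R1
R2 ← R2 − 5·R1
R2 ↔ R3
R2 ← -1/3·R2
R3 ← -1·R3
R3 ← R3 − 5·R4
R1 ← R1 + 4/5·R4
R1 ← R1 + 2/5·R3
The reduced form has 4 nonzero rows.

rank = 4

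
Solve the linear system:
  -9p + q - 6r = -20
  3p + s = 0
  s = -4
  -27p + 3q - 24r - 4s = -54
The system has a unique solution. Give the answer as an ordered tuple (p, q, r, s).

Form the augmented matrix and row-reduce:
  [  -9  1   -6   0  |  -20 ]
  [   3  0    0   1  |    0 ]
  [   0  0    0   1  |   -4 ]
  [ -27  3  -24  -4  |  -54 ]
R1 → -1/9·R1
  [   1  -1/9  2/3   0  |  20/9 ]
  [   3     0    0   1  |     0 ]
  [   0     0    0   1  |    -4 ]
  [ -27     3  -24  -4  |   -54 ]
R2 → R2 − 3·R1
  [   1  -1/9  2/3   0  |   20/9 ]
  [   0   1/3   -2   1  |  -20/3 ]
  [   0     0    0   1  |     -4 ]
  [ -27     3  -24  -4  |    -54 ]
R4 → R4 + 27·R1
  [ 1  -1/9  2/3   0  |   20/9 ]
  [ 0   1/3   -2   1  |  -20/3 ]
  [ 0     0    0   1  |     -4 ]
  [ 0     0   -6  -4  |      6 ]
R2 → 3·R2
  [ 1  -1/9  2/3   0  |  20/9 ]
  [ 0     1   -6   3  |   -20 ]
  [ 0     0    0   1  |    -4 ]
  [ 0     0   -6  -4  |     6 ]
R3 <=> R4
  [ 1  -1/9  2/3   0  |  20/9 ]
  [ 0     1   -6   3  |   -20 ]
  [ 0     0   -6  -4  |     6 ]
  [ 0     0    0   1  |    -4 ]
R3 → -1/6·R3
  [ 1  -1/9  2/3    0  |  20/9 ]
  [ 0     1   -6    3  |   -20 ]
  [ 0     0    1  2/3  |    -1 ]
  [ 0     0    0    1  |    -4 ]
R3 → R3 − 2/3·R4
  [ 1  -1/9  2/3  0  |  20/9 ]
  [ 0     1   -6  3  |   -20 ]
  [ 0     0    1  0  |   5/3 ]
  [ 0     0    0  1  |    -4 ]
R2 → R2 − 3·R4
  [ 1  -1/9  2/3  0  |  20/9 ]
  [ 0     1   -6  0  |    -8 ]
  [ 0     0    1  0  |   5/3 ]
  [ 0     0    0  1  |    -4 ]
R2 → R2 + 6·R3
  [ 1  -1/9  2/3  0  |  20/9 ]
  [ 0     1    0  0  |     2 ]
  [ 0     0    1  0  |   5/3 ]
  [ 0     0    0  1  |    -4 ]
R1 → R1 − 2/3·R3
  [ 1  -1/9  0  0  |  10/9 ]
  [ 0     1  0  0  |     2 ]
  [ 0     0  1  0  |   5/3 ]
  [ 0     0  0  1  |    -4 ]
R1 → R1 + 1/9·R2
  [ 1  0  0  0  |  4/3 ]
  [ 0  1  0  0  |    2 ]
  [ 0  0  1  0  |  5/3 ]
  [ 0  0  0  1  |   -4 ]
Reading off the last column: p = 4/3, q = 2, r = 5/3, s = -4.

(4/3, 2, 5/3, -4)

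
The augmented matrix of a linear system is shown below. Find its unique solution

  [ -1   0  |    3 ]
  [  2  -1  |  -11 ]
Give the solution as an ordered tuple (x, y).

Multiply R1 by -1.
Subtract 2 times R1 from R2.
Multiply R2 by -1.
Reading off the last column: x = -3, y = 5.

(-3, 5)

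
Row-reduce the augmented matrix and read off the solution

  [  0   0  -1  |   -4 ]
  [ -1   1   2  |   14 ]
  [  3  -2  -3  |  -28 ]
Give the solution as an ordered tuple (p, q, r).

ρ1 ↔ ρ2
  [ -1   1   2  |   14 ]
  [  0   0  -1  |   -4 ]
  [  3  -2  -3  |  -28 ]
ρ1 → -1·ρ1
  [ 1  -1  -2  |  -14 ]
  [ 0   0  -1  |   -4 ]
  [ 3  -2  -3  |  -28 ]
ρ3 → ρ3 − 3·ρ1
  [ 1  -1  -2  |  -14 ]
  [ 0   0  -1  |   -4 ]
  [ 0   1   3  |   14 ]
ρ2 ↔ ρ3
  [ 1  -1  -2  |  -14 ]
  [ 0   1   3  |   14 ]
  [ 0   0  -1  |   -4 ]
ρ3 → -1·ρ3
  [ 1  -1  -2  |  -14 ]
  [ 0   1   3  |   14 ]
  [ 0   0   1  |    4 ]
ρ2 → ρ2 − 3·ρ3
  [ 1  -1  -2  |  -14 ]
  [ 0   1   0  |    2 ]
  [ 0   0   1  |    4 ]
ρ1 → ρ1 + 2·ρ3
  [ 1  -1  0  |  -6 ]
  [ 0   1  0  |   2 ]
  [ 0   0  1  |   4 ]
ρ1 → ρ1 + ρ2
  [ 1  0  0  |  -4 ]
  [ 0  1  0  |   2 ]
  [ 0  0  1  |   4 ]
Reading off the last column: p = -4, q = 2, r = 4.

(-4, 2, 4)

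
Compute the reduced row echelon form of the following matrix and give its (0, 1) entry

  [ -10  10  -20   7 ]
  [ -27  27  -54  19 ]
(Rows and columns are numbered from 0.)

-1

Multiply R1 by -1/10.
  [   1  -1    2  -7/10 ]
  [ -27  27  -54     19 ]
Add 27 times R1 to R2.
  [ 1  -1  2  -7/10 ]
  [ 0   0  0   1/10 ]
Multiply R2 by 10.
  [ 1  -1  2  -7/10 ]
  [ 0   0  0      1 ]
Add 7/10 times R2 to R1.
  [ 1  -1  2  0 ]
  [ 0   0  0  1 ]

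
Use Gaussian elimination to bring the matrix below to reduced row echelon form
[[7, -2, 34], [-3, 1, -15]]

[[1, 0, 4], [0, 1, -3]]

Multiply R1 by 1/7.
  [  1  -2/7  34/7 ]
  [ -3     1   -15 ]
Add 3 times R1 to R2.
  [ 1  -2/7  34/7 ]
  [ 0   1/7  -3/7 ]
Multiply R2 by 7.
  [ 1  -2/7  34/7 ]
  [ 0     1    -3 ]
Add 2/7 times R2 to R1.
  [ 1  0   4 ]
  [ 0  1  -3 ]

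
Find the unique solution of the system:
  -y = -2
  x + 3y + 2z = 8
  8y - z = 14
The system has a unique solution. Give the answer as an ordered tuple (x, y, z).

Form the augmented matrix and row-reduce:
  [ 0  -1   0  |  -2 ]
  [ 1   3   2  |   8 ]
  [ 0   8  -1  |  14 ]
Swap r1 and r2.
Multiply r2 by -1.
Subtract 8 times r2 from r3.
Multiply r3 by -1.
Subtract 2 times r3 from r1.
Subtract 3 times r2 from r1.
Reading off the last column: x = -2, y = 2, z = 2.

(-2, 2, 2)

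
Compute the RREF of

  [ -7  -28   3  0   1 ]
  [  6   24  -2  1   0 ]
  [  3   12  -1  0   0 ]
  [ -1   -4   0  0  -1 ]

R1 → -1/7·R1
R2 → R2 − 6·R1
R3 → R3 − 3·R1
R4 → R4 + R1
R2 → 7/4·R2
R3 → R3 − 2/7·R2
R4 → R4 + 3/7·R2
R3 → -2·R3
R4 → R4 − 3/4·R3
R4 → -2·R4
R2 → R2 − 3/2·R4
R1 → R1 + 1/7·R4
R2 → R2 − 7/4·R3
R1 → R1 + 3/7·R2

[[1, 4, 0, 0, 0], [0, 0, 1, 0, 0], [0, 0, 0, 1, 0], [0, 0, 0, 0, 1]]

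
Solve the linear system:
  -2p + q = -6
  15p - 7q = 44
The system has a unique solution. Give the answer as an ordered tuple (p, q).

Form the augmented matrix and row-reduce:
  [ -2   1  |  -6 ]
  [ 15  -7  |  44 ]
r1 → -1/2·r1
  [  1  -1/2  |   3 ]
  [ 15    -7  |  44 ]
r2 → r2 − 15·r1
  [ 1  -1/2  |   3 ]
  [ 0   1/2  |  -1 ]
r2 → 2·r2
  [ 1  -1/2  |   3 ]
  [ 0     1  |  -2 ]
r1 → r1 + 1/2·r2
  [ 1  0  |   2 ]
  [ 0  1  |  -2 ]
Reading off the last column: p = 2, q = -2.

(2, -2)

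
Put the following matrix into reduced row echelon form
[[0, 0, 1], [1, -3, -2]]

[[1, -3, 0], [0, 0, 1]]

R1 <=> R2
  [ 1  -3  -2 ]
  [ 0   0   1 ]
R1 → R1 + 2·R2
  [ 1  -3  0 ]
  [ 0   0  1 ]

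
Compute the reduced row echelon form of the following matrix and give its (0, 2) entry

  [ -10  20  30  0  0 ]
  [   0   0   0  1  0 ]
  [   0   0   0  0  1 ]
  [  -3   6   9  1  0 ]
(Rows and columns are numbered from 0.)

R1 := -1/10·R1
  [  1  -2  -3  0  0 ]
  [  0   0   0  1  0 ]
  [  0   0   0  0  1 ]
  [ -3   6   9  1  0 ]
R4 := R4 + 3·R1
  [ 1  -2  -3  0  0 ]
  [ 0   0   0  1  0 ]
  [ 0   0   0  0  1 ]
  [ 0   0   0  1  0 ]
R4 := R4 − R2
  [ 1  -2  -3  0  0 ]
  [ 0   0   0  1  0 ]
  [ 0   0   0  0  1 ]
  [ 0   0   0  0  0 ]

-3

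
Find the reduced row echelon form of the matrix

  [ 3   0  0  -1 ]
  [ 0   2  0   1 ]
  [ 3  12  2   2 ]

[[1, 0, 0, -1/3], [0, 1, 0, 1/2], [0, 0, 1, -3/2]]

ρ1 -> 1/3·ρ1
  [ 1   0  0  -1/3 ]
  [ 0   2  0     1 ]
  [ 3  12  2     2 ]
ρ3 -> ρ3 − 3·ρ1
  [ 1   0  0  -1/3 ]
  [ 0   2  0     1 ]
  [ 0  12  2     3 ]
ρ2 -> 1/2·ρ2
  [ 1   0  0  -1/3 ]
  [ 0   1  0   1/2 ]
  [ 0  12  2     3 ]
ρ3 -> ρ3 − 12·ρ2
  [ 1  0  0  -1/3 ]
  [ 0  1  0   1/2 ]
  [ 0  0  2    -3 ]
ρ3 -> 1/2·ρ3
  [ 1  0  0  -1/3 ]
  [ 0  1  0   1/2 ]
  [ 0  0  1  -3/2 ]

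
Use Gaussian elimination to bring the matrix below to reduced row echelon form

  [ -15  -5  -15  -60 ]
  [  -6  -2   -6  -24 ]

[[1, 1/3, 1, 4], [0, 0, 0, 0]]

ρ1 := -1/15·ρ1
ρ2 := ρ2 + 6·ρ1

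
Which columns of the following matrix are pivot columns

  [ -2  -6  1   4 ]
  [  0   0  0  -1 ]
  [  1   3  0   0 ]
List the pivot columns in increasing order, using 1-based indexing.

1, 3, 4

R1 ← -1/2·R1
  [ 1  3  -1/2  -2 ]
  [ 0  0     0  -1 ]
  [ 1  3     0   0 ]
R3 ← R3 − R1
  [ 1  3  -1/2  -2 ]
  [ 0  0     0  -1 ]
  [ 0  0   1/2   2 ]
R2 ↔ R3
  [ 1  3  -1/2  -2 ]
  [ 0  0   1/2   2 ]
  [ 0  0     0  -1 ]
R2 ← 2·R2
  [ 1  3  -1/2  -2 ]
  [ 0  0     1   4 ]
  [ 0  0     0  -1 ]
R3 ← -1·R3
  [ 1  3  -1/2  -2 ]
  [ 0  0     1   4 ]
  [ 0  0     0   1 ]
R2 ← R2 − 4·R3
  [ 1  3  -1/2  -2 ]
  [ 0  0     1   0 ]
  [ 0  0     0   1 ]
R1 ← R1 + 2·R3
  [ 1  3  -1/2  0 ]
  [ 0  0     1  0 ]
  [ 0  0     0  1 ]
R1 ← R1 + 1/2·R2
  [ 1  3  0  0 ]
  [ 0  0  1  0 ]
  [ 0  0  0  1 ]
Pivot columns are the columns containing a leading 1.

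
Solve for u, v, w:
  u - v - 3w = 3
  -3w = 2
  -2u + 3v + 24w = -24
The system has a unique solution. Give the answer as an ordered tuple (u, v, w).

(-5, -6, -2/3)

Form the augmented matrix and row-reduce:
  [  1  -1  -3  |    3 ]
  [  0   0  -3  |    2 ]
  [ -2   3  24  |  -24 ]
R3 ← R3 + 2·R1
  [ 1  -1  -3  |    3 ]
  [ 0   0  -3  |    2 ]
  [ 0   1  18  |  -18 ]
R2 <-> R3
  [ 1  -1  -3  |    3 ]
  [ 0   1  18  |  -18 ]
  [ 0   0  -3  |    2 ]
R3 ← -1/3·R3
  [ 1  -1  -3  |     3 ]
  [ 0   1  18  |   -18 ]
  [ 0   0   1  |  -2/3 ]
R2 ← R2 − 18·R3
  [ 1  -1  -3  |     3 ]
  [ 0   1   0  |    -6 ]
  [ 0   0   1  |  -2/3 ]
R1 ← R1 + 3·R3
  [ 1  -1  0  |     1 ]
  [ 0   1  0  |    -6 ]
  [ 0   0  1  |  -2/3 ]
R1 ← R1 + R2
  [ 1  0  0  |    -5 ]
  [ 0  1  0  |    -6 ]
  [ 0  0  1  |  -2/3 ]
Reading off the last column: u = -5, v = -6, w = -2/3.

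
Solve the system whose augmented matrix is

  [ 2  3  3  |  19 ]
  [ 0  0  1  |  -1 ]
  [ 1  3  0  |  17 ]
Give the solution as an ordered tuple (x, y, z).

ρ1 → 1/2·ρ1
  [ 1  3/2  3/2  |  19/2 ]
  [ 0    0    1  |    -1 ]
  [ 1    3    0  |    17 ]
ρ3 → ρ3 − ρ1
  [ 1  3/2   3/2  |  19/2 ]
  [ 0    0     1  |    -1 ]
  [ 0  3/2  -3/2  |  15/2 ]
ρ2 <-> ρ3
  [ 1  3/2   3/2  |  19/2 ]
  [ 0  3/2  -3/2  |  15/2 ]
  [ 0    0     1  |    -1 ]
ρ2 → 2/3·ρ2
  [ 1  3/2  3/2  |  19/2 ]
  [ 0    1   -1  |     5 ]
  [ 0    0    1  |    -1 ]
ρ2 → ρ2 + ρ3
  [ 1  3/2  3/2  |  19/2 ]
  [ 0    1    0  |     4 ]
  [ 0    0    1  |    -1 ]
ρ1 → ρ1 − 3/2·ρ3
  [ 1  3/2  0  |  11 ]
  [ 0    1  0  |   4 ]
  [ 0    0  1  |  -1 ]
ρ1 → ρ1 − 3/2·ρ2
  [ 1  0  0  |   5 ]
  [ 0  1  0  |   4 ]
  [ 0  0  1  |  -1 ]
Reading off the last column: x = 5, y = 4, z = -1.

(5, 4, -1)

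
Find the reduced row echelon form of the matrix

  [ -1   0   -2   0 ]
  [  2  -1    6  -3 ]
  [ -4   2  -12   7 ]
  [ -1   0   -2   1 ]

r1 := -1·r1
  [  1   0    2   0 ]
  [  2  -1    6  -3 ]
  [ -4   2  -12   7 ]
  [ -1   0   -2   1 ]
r2 := r2 − 2·r1
  [  1   0    2   0 ]
  [  0  -1    2  -3 ]
  [ -4   2  -12   7 ]
  [ -1   0   -2   1 ]
r3 := r3 + 4·r1
  [  1   0   2   0 ]
  [  0  -1   2  -3 ]
  [  0   2  -4   7 ]
  [ -1   0  -2   1 ]
r4 := r4 + r1
  [ 1   0   2   0 ]
  [ 0  -1   2  -3 ]
  [ 0   2  -4   7 ]
  [ 0   0   0   1 ]
r2 := -1·r2
  [ 1  0   2  0 ]
  [ 0  1  -2  3 ]
  [ 0  2  -4  7 ]
  [ 0  0   0  1 ]
r3 := r3 − 2·r2
  [ 1  0   2  0 ]
  [ 0  1  -2  3 ]
  [ 0  0   0  1 ]
  [ 0  0   0  1 ]
r4 := r4 − r3
  [ 1  0   2  0 ]
  [ 0  1  -2  3 ]
  [ 0  0   0  1 ]
  [ 0  0   0  0 ]
r2 := r2 − 3·r3
  [ 1  0   2  0 ]
  [ 0  1  -2  0 ]
  [ 0  0   0  1 ]
  [ 0  0   0  0 ]

[[1, 0, 2, 0], [0, 1, -2, 0], [0, 0, 0, 1], [0, 0, 0, 0]]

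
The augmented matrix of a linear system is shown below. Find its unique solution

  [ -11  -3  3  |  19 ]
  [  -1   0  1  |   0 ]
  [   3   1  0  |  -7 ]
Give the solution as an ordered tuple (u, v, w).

(-2, -1, -2)

Multiply r1 by -1/11.
Add r1 to r2.
Subtract 3 times r1 from r3.
Multiply r2 by 11/3.
Subtract 2/11 times r2 from r3.
Multiply r3 by 3.
Subtract 8/3 times r3 from r2.
Add 3/11 times r3 to r1.
Subtract 3/11 times r2 from r1.
Reading off the last column: u = -2, v = -1, w = -2.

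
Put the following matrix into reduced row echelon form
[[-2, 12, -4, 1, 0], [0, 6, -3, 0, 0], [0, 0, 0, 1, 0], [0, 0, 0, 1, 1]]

ρ1 → -1/2·ρ1
  [ 1  -6   2  -1/2  0 ]
  [ 0   6  -3     0  0 ]
  [ 0   0   0     1  0 ]
  [ 0   0   0     1  1 ]
ρ2 → 1/6·ρ2
  [ 1  -6     2  -1/2  0 ]
  [ 0   1  -1/2     0  0 ]
  [ 0   0     0     1  0 ]
  [ 0   0     0     1  1 ]
ρ4 → ρ4 − ρ3
  [ 1  -6     2  -1/2  0 ]
  [ 0   1  -1/2     0  0 ]
  [ 0   0     0     1  0 ]
  [ 0   0     0     0  1 ]
ρ1 → ρ1 + 1/2·ρ3
  [ 1  -6     2  0  0 ]
  [ 0   1  -1/2  0  0 ]
  [ 0   0     0  1  0 ]
  [ 0   0     0  0  1 ]
ρ1 → ρ1 + 6·ρ2
  [ 1  0    -1  0  0 ]
  [ 0  1  -1/2  0  0 ]
  [ 0  0     0  1  0 ]
  [ 0  0     0  0  1 ]

[[1, 0, -1, 0, 0], [0, 1, -1/2, 0, 0], [0, 0, 0, 1, 0], [0, 0, 0, 0, 1]]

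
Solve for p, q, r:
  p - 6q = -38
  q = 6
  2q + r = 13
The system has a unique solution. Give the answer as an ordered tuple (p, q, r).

Form the augmented matrix and row-reduce:
  [ 1  -6  0  |  -38 ]
  [ 0   1  0  |    6 ]
  [ 0   2  1  |   13 ]
Subtract 2 times R2 from R3.
  [ 1  -6  0  |  -38 ]
  [ 0   1  0  |    6 ]
  [ 0   0  1  |    1 ]
Add 6 times R2 to R1.
  [ 1  0  0  |  -2 ]
  [ 0  1  0  |   6 ]
  [ 0  0  1  |   1 ]
Reading off the last column: p = -2, q = 6, r = 1.

(-2, 6, 1)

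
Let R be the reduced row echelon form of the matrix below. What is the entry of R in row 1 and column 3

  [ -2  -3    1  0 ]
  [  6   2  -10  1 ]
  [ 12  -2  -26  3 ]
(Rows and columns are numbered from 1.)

-2

R1 → -1/2·R1
  [  1  3/2  -1/2  0 ]
  [  6    2   -10  1 ]
  [ 12   -2   -26  3 ]
R2 → R2 − 6·R1
  [  1  3/2  -1/2  0 ]
  [  0   -7    -7  1 ]
  [ 12   -2   -26  3 ]
R3 → R3 − 12·R1
  [ 1  3/2  -1/2  0 ]
  [ 0   -7    -7  1 ]
  [ 0  -20   -20  3 ]
R2 → -1/7·R2
  [ 1  3/2  -1/2     0 ]
  [ 0    1     1  -1/7 ]
  [ 0  -20   -20     3 ]
R3 → R3 + 20·R2
  [ 1  3/2  -1/2     0 ]
  [ 0    1     1  -1/7 ]
  [ 0    0     0   1/7 ]
R3 → 7·R3
  [ 1  3/2  -1/2     0 ]
  [ 0    1     1  -1/7 ]
  [ 0    0     0     1 ]
R2 → R2 + 1/7·R3
  [ 1  3/2  -1/2  0 ]
  [ 0    1     1  0 ]
  [ 0    0     0  1 ]
R1 → R1 − 3/2·R2
  [ 1  0  -2  0 ]
  [ 0  1   1  0 ]
  [ 0  0   0  1 ]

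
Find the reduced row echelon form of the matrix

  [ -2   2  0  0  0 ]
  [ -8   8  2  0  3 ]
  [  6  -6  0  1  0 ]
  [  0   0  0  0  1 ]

ρ1 → -1/2·ρ1
ρ2 → ρ2 + 8·ρ1
ρ3 → ρ3 − 6·ρ1
ρ2 → 1/2·ρ2
ρ2 → ρ2 − 3/2·ρ4

[[1, -1, 0, 0, 0], [0, 0, 1, 0, 0], [0, 0, 0, 1, 0], [0, 0, 0, 0, 1]]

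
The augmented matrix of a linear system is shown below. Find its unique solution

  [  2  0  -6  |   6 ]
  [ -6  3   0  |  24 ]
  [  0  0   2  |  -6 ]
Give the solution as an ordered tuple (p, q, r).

r1 → 1/2·r1
  [  1  0  -3  |   3 ]
  [ -6  3   0  |  24 ]
  [  0  0   2  |  -6 ]
r2 → r2 + 6·r1
  [ 1  0   -3  |   3 ]
  [ 0  3  -18  |  42 ]
  [ 0  0    2  |  -6 ]
r2 → 1/3·r2
  [ 1  0  -3  |   3 ]
  [ 0  1  -6  |  14 ]
  [ 0  0   2  |  -6 ]
r3 → 1/2·r3
  [ 1  0  -3  |   3 ]
  [ 0  1  -6  |  14 ]
  [ 0  0   1  |  -3 ]
r2 → r2 + 6·r3
  [ 1  0  -3  |   3 ]
  [ 0  1   0  |  -4 ]
  [ 0  0   1  |  -3 ]
r1 → r1 + 3·r3
  [ 1  0  0  |  -6 ]
  [ 0  1  0  |  -4 ]
  [ 0  0  1  |  -3 ]
Reading off the last column: p = -6, q = -4, r = -3.

(-6, -4, -3)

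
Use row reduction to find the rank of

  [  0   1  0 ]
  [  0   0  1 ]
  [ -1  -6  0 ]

R1 <-> R3
  [ -1  -6  0 ]
  [  0   0  1 ]
  [  0   1  0 ]
R1 → -1·R1
  [ 1  6  0 ]
  [ 0  0  1 ]
  [ 0  1  0 ]
R2 <-> R3
  [ 1  6  0 ]
  [ 0  1  0 ]
  [ 0  0  1 ]
R1 → R1 − 6·R2
  [ 1  0  0 ]
  [ 0  1  0 ]
  [ 0  0  1 ]
The reduced form has 3 nonzero rows.

rank = 3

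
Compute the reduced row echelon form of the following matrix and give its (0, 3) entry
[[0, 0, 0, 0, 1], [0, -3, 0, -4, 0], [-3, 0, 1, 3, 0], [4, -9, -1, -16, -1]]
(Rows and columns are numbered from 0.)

r1 ↔ r3
r1 ← -1/3·r1
r4 ← r4 − 4·r1
r2 ← -1/3·r2
r4 ← r4 + 9·r2
r3 ↔ r4
r3 ← 3·r3
r3 ← r3 + 3·r4
r1 ← r1 + 1/3·r3

-1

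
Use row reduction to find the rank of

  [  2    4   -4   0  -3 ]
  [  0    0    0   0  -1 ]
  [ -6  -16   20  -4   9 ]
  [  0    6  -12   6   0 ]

r1 := 1/2·r1
  [  1    2   -2   0  -3/2 ]
  [  0    0    0   0    -1 ]
  [ -6  -16   20  -4     9 ]
  [  0    6  -12   6     0 ]
r3 := r3 + 6·r1
  [ 1   2   -2   0  -3/2 ]
  [ 0   0    0   0    -1 ]
  [ 0  -4    8  -4     0 ]
  [ 0   6  -12   6     0 ]
r2 <-> r3
  [ 1   2   -2   0  -3/2 ]
  [ 0  -4    8  -4     0 ]
  [ 0   0    0   0    -1 ]
  [ 0   6  -12   6     0 ]
r2 := -1/4·r2
  [ 1  2   -2  0  -3/2 ]
  [ 0  1   -2  1     0 ]
  [ 0  0    0  0    -1 ]
  [ 0  6  -12  6     0 ]
r4 := r4 − 6·r2
  [ 1  2  -2  0  -3/2 ]
  [ 0  1  -2  1     0 ]
  [ 0  0   0  0    -1 ]
  [ 0  0   0  0     0 ]
r3 := -1·r3
  [ 1  2  -2  0  -3/2 ]
  [ 0  1  -2  1     0 ]
  [ 0  0   0  0     1 ]
  [ 0  0   0  0     0 ]
r1 := r1 + 3/2·r3
  [ 1  2  -2  0  0 ]
  [ 0  1  -2  1  0 ]
  [ 0  0   0  0  1 ]
  [ 0  0   0  0  0 ]
r1 := r1 − 2·r2
  [ 1  0   2  -2  0 ]
  [ 0  1  -2   1  0 ]
  [ 0  0   0   0  1 ]
  [ 0  0   0   0  0 ]
The reduced form has 3 nonzero rows.

rank = 3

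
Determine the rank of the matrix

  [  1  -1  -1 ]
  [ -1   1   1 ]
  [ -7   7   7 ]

R2 → R2 + R1
  [  1  -1  -1 ]
  [  0   0   0 ]
  [ -7   7   7 ]
R3 → R3 + 7·R1
  [ 1  -1  -1 ]
  [ 0   0   0 ]
  [ 0   0   0 ]
The reduced form has 1 nonzero row.

rank = 1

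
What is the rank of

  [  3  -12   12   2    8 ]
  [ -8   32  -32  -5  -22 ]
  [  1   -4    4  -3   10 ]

r1 ← 1/3·r1
  [  1  -4    4  2/3  8/3 ]
  [ -8  32  -32   -5  -22 ]
  [  1  -4    4   -3   10 ]
r2 ← r2 + 8·r1
  [ 1  -4  4  2/3   8/3 ]
  [ 0   0  0  1/3  -2/3 ]
  [ 1  -4  4   -3    10 ]
r3 ← r3 − r1
  [ 1  -4  4    2/3   8/3 ]
  [ 0   0  0    1/3  -2/3 ]
  [ 0   0  0  -11/3  22/3 ]
r2 ← 3·r2
  [ 1  -4  4    2/3   8/3 ]
  [ 0   0  0      1    -2 ]
  [ 0   0  0  -11/3  22/3 ]
r3 ← r3 + 11/3·r2
  [ 1  -4  4  2/3  8/3 ]
  [ 0   0  0    1   -2 ]
  [ 0   0  0    0    0 ]
r1 ← r1 − 2/3·r2
  [ 1  -4  4  0   4 ]
  [ 0   0  0  1  -2 ]
  [ 0   0  0  0   0 ]
The reduced form has 2 nonzero rows.

rank = 2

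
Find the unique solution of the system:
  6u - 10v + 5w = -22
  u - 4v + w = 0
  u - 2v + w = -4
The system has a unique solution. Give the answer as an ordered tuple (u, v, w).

Form the augmented matrix and row-reduce:
  [ 6  -10  5  |  -22 ]
  [ 1   -4  1  |    0 ]
  [ 1   -2  1  |   -4 ]
Multiply r1 by 1/6.
  [ 1  -5/3  5/6  |  -11/3 ]
  [ 1    -4    1  |      0 ]
  [ 1    -2    1  |     -4 ]
Subtract r1 from r2.
  [ 1  -5/3  5/6  |  -11/3 ]
  [ 0  -7/3  1/6  |   11/3 ]
  [ 1    -2    1  |     -4 ]
Subtract r1 from r3.
  [ 1  -5/3  5/6  |  -11/3 ]
  [ 0  -7/3  1/6  |   11/3 ]
  [ 0  -1/3  1/6  |   -1/3 ]
Multiply r2 by -3/7.
  [ 1  -5/3    5/6  |  -11/3 ]
  [ 0     1  -1/14  |  -11/7 ]
  [ 0  -1/3    1/6  |   -1/3 ]
Add 1/3 times r2 to r3.
  [ 1  -5/3    5/6  |  -11/3 ]
  [ 0     1  -1/14  |  -11/7 ]
  [ 0     0    1/7  |   -6/7 ]
Multiply r3 by 7.
  [ 1  -5/3    5/6  |  -11/3 ]
  [ 0     1  -1/14  |  -11/7 ]
  [ 0     0      1  |     -6 ]
Add 1/14 times r3 to r2.
  [ 1  -5/3  5/6  |  -11/3 ]
  [ 0     1    0  |     -2 ]
  [ 0     0    1  |     -6 ]
Subtract 5/6 times r3 from r1.
  [ 1  -5/3  0  |  4/3 ]
  [ 0     1  0  |   -2 ]
  [ 0     0  1  |   -6 ]
Add 5/3 times r2 to r1.
  [ 1  0  0  |  -2 ]
  [ 0  1  0  |  -2 ]
  [ 0  0  1  |  -6 ]
Reading off the last column: u = -2, v = -2, w = -6.

(-2, -2, -6)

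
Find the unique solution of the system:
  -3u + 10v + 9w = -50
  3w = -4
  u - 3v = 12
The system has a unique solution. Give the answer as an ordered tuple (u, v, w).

Form the augmented matrix and row-reduce:
  [ -3  10  9  |  -50 ]
  [  0   0  3  |   -4 ]
  [  1  -3  0  |   12 ]
R1 ← -1/3·R1
  [ 1  -10/3  -3  |  50/3 ]
  [ 0      0   3  |    -4 ]
  [ 1     -3   0  |    12 ]
R3 ← R3 − R1
  [ 1  -10/3  -3  |   50/3 ]
  [ 0      0   3  |     -4 ]
  [ 0    1/3   3  |  -14/3 ]
R2 <=> R3
  [ 1  -10/3  -3  |   50/3 ]
  [ 0    1/3   3  |  -14/3 ]
  [ 0      0   3  |     -4 ]
R2 ← 3·R2
  [ 1  -10/3  -3  |  50/3 ]
  [ 0      1   9  |   -14 ]
  [ 0      0   3  |    -4 ]
R3 ← 1/3·R3
  [ 1  -10/3  -3  |  50/3 ]
  [ 0      1   9  |   -14 ]
  [ 0      0   1  |  -4/3 ]
R2 ← R2 − 9·R3
  [ 1  -10/3  -3  |  50/3 ]
  [ 0      1   0  |    -2 ]
  [ 0      0   1  |  -4/3 ]
R1 ← R1 + 3·R3
  [ 1  -10/3  0  |  38/3 ]
  [ 0      1  0  |    -2 ]
  [ 0      0  1  |  -4/3 ]
R1 ← R1 + 10/3·R2
  [ 1  0  0  |     6 ]
  [ 0  1  0  |    -2 ]
  [ 0  0  1  |  -4/3 ]
Reading off the last column: u = 6, v = -2, w = -4/3.

(6, -2, -4/3)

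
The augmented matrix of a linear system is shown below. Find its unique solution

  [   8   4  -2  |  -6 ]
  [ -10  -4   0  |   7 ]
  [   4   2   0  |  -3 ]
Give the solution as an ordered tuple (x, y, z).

(-1/2, -1/2, 0)

Multiply r1 by 1/8.
  [   1  1/2  -1/4  |  -3/4 ]
  [ -10   -4     0  |     7 ]
  [   4    2     0  |    -3 ]
Add 10 times r1 to r2.
  [ 1  1/2  -1/4  |  -3/4 ]
  [ 0    1  -5/2  |  -1/2 ]
  [ 4    2     0  |    -3 ]
Subtract 4 times r1 from r3.
  [ 1  1/2  -1/4  |  -3/4 ]
  [ 0    1  -5/2  |  -1/2 ]
  [ 0    0     1  |     0 ]
Add 5/2 times r3 to r2.
  [ 1  1/2  -1/4  |  -3/4 ]
  [ 0    1     0  |  -1/2 ]
  [ 0    0     1  |     0 ]
Add 1/4 times r3 to r1.
  [ 1  1/2  0  |  -3/4 ]
  [ 0    1  0  |  -1/2 ]
  [ 0    0  1  |     0 ]
Subtract 1/2 times r2 from r1.
  [ 1  0  0  |  -1/2 ]
  [ 0  1  0  |  -1/2 ]
  [ 0  0  1  |     0 ]
Reading off the last column: x = -1/2, y = -1/2, z = 0.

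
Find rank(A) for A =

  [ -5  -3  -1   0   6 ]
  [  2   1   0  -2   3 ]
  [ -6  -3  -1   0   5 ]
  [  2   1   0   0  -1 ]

r1 ← -1/5·r1
r2 ← r2 − 2·r1
r3 ← r3 + 6·r1
r4 ← r4 − 2·r1
r2 ← -5·r2
r3 ← r3 − 3/5·r2
r4 ← r4 + 1/5·r2
r3 ← -1·r3
r4 ← 1/2·r4
r3 ← r3 − 6·r4
r2 ← r2 − 10·r4
r2 ← r2 − 2·r3
r1 ← r1 − 1/5·r3
r1 ← r1 − 3/5·r2
The reduced form has 4 nonzero rows.

rank = 4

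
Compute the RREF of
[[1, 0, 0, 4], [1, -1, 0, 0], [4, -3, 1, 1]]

[[1, 0, 0, 4], [0, 1, 0, 4], [0, 0, 1, -3]]

R2 → R2 − R1
  [ 1   0  0   4 ]
  [ 0  -1  0  -4 ]
  [ 4  -3  1   1 ]
R3 → R3 − 4·R1
  [ 1   0  0    4 ]
  [ 0  -1  0   -4 ]
  [ 0  -3  1  -15 ]
R2 → -1·R2
  [ 1   0  0    4 ]
  [ 0   1  0    4 ]
  [ 0  -3  1  -15 ]
R3 → R3 + 3·R2
  [ 1  0  0   4 ]
  [ 0  1  0   4 ]
  [ 0  0  1  -3 ]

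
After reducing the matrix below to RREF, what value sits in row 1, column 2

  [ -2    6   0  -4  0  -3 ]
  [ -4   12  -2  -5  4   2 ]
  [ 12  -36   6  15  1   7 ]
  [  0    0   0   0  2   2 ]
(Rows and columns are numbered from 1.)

-3

R1 -> -1/2·R1
  [  1   -3   0   2  0  3/2 ]
  [ -4   12  -2  -5  4    2 ]
  [ 12  -36   6  15  1    7 ]
  [  0    0   0   0  2    2 ]
R2 -> R2 + 4·R1
  [  1   -3   0   2  0  3/2 ]
  [  0    0  -2   3  4    8 ]
  [ 12  -36   6  15  1    7 ]
  [  0    0   0   0  2    2 ]
R3 -> R3 − 12·R1
  [ 1  -3   0   2  0  3/2 ]
  [ 0   0  -2   3  4    8 ]
  [ 0   0   6  -9  1  -11 ]
  [ 0   0   0   0  2    2 ]
R2 -> -1/2·R2
  [ 1  -3  0     2   0  3/2 ]
  [ 0   0  1  -3/2  -2   -4 ]
  [ 0   0  6    -9   1  -11 ]
  [ 0   0  0     0   2    2 ]
R3 -> R3 − 6·R2
  [ 1  -3  0     2   0  3/2 ]
  [ 0   0  1  -3/2  -2   -4 ]
  [ 0   0  0     0  13   13 ]
  [ 0   0  0     0   2    2 ]
R3 -> 1/13·R3
  [ 1  -3  0     2   0  3/2 ]
  [ 0   0  1  -3/2  -2   -4 ]
  [ 0   0  0     0   1    1 ]
  [ 0   0  0     0   2    2 ]
R4 -> R4 − 2·R3
  [ 1  -3  0     2   0  3/2 ]
  [ 0   0  1  -3/2  -2   -4 ]
  [ 0   0  0     0   1    1 ]
  [ 0   0  0     0   0    0 ]
R2 -> R2 + 2·R3
  [ 1  -3  0     2  0  3/2 ]
  [ 0   0  1  -3/2  0   -2 ]
  [ 0   0  0     0  1    1 ]
  [ 0   0  0     0  0    0 ]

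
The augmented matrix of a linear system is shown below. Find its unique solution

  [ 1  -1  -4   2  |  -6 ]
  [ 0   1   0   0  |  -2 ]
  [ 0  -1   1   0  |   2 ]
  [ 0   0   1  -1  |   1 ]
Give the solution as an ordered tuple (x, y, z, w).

(-6, -2, 0, -1)

Add r2 to r3.
Subtract r3 from r4.
Multiply r4 by -1.
Subtract 2 times r4 from r1.
Add 4 times r3 to r1.
Add r2 to r1.
Reading off the last column: x = -6, y = -2, z = 0, w = -1.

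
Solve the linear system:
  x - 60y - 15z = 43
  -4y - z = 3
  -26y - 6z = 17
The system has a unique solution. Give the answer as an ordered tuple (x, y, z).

(-2, 1/2, -5)

Form the augmented matrix and row-reduce:
  [ 1  -60  -15  |  43 ]
  [ 0   -4   -1  |   3 ]
  [ 0  -26   -6  |  17 ]
R2 → -1/4·R2
R3 → R3 + 26·R2
R3 → 2·R3
R2 → R2 − 1/4·R3
R1 → R1 + 15·R3
R1 → R1 + 60·R2
Reading off the last column: x = -2, y = 1/2, z = -5.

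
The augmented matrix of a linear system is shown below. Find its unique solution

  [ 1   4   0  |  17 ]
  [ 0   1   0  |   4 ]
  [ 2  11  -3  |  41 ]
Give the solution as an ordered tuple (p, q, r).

R3 ← R3 − 2·R1
  [ 1  4   0  |  17 ]
  [ 0  1   0  |   4 ]
  [ 0  3  -3  |   7 ]
R3 ← R3 − 3·R2
  [ 1  4   0  |  17 ]
  [ 0  1   0  |   4 ]
  [ 0  0  -3  |  -5 ]
R3 ← -1/3·R3
  [ 1  4  0  |   17 ]
  [ 0  1  0  |    4 ]
  [ 0  0  1  |  5/3 ]
R1 ← R1 − 4·R2
  [ 1  0  0  |    1 ]
  [ 0  1  0  |    4 ]
  [ 0  0  1  |  5/3 ]
Reading off the last column: p = 1, q = 4, r = 5/3.

(1, 4, 5/3)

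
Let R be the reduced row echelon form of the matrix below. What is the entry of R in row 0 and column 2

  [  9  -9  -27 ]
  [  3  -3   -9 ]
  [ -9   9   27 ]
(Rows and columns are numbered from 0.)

R1 → 1/9·R1
R2 → R2 − 3·R1
R3 → R3 + 9·R1

-3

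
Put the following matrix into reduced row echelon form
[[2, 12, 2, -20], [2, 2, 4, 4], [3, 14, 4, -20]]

r1 → 1/2·r1
  [ 1   6  1  -10 ]
  [ 2   2  4    4 ]
  [ 3  14  4  -20 ]
r2 → r2 − 2·r1
  [ 1    6  1  -10 ]
  [ 0  -10  2   24 ]
  [ 3   14  4  -20 ]
r3 → r3 − 3·r1
  [ 1    6  1  -10 ]
  [ 0  -10  2   24 ]
  [ 0   -4  1   10 ]
r2 → -1/10·r2
  [ 1   6     1    -10 ]
  [ 0   1  -1/5  -12/5 ]
  [ 0  -4     1     10 ]
r3 → r3 + 4·r2
  [ 1  6     1    -10 ]
  [ 0  1  -1/5  -12/5 ]
  [ 0  0   1/5    2/5 ]
r3 → 5·r3
  [ 1  6     1    -10 ]
  [ 0  1  -1/5  -12/5 ]
  [ 0  0     1      2 ]
r2 → r2 + 1/5·r3
  [ 1  6  1  -10 ]
  [ 0  1  0   -2 ]
  [ 0  0  1    2 ]
r1 → r1 − r3
  [ 1  6  0  -12 ]
  [ 0  1  0   -2 ]
  [ 0  0  1    2 ]
r1 → r1 − 6·r2
  [ 1  0  0   0 ]
  [ 0  1  0  -2 ]
  [ 0  0  1   2 ]

[[1, 0, 0, 0], [0, 1, 0, -2], [0, 0, 1, 2]]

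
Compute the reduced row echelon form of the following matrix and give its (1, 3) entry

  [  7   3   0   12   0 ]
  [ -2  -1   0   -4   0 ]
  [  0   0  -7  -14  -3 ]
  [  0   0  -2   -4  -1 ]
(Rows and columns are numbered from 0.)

4

R1 -> 1/7·R1
  [  1  3/7   0  12/7   0 ]
  [ -2   -1   0    -4   0 ]
  [  0    0  -7   -14  -3 ]
  [  0    0  -2    -4  -1 ]
R2 -> R2 + 2·R1
  [ 1   3/7   0  12/7   0 ]
  [ 0  -1/7   0  -4/7   0 ]
  [ 0     0  -7   -14  -3 ]
  [ 0     0  -2    -4  -1 ]
R2 -> -7·R2
  [ 1  3/7   0  12/7   0 ]
  [ 0    1   0     4   0 ]
  [ 0    0  -7   -14  -3 ]
  [ 0    0  -2    -4  -1 ]
R3 -> -1/7·R3
  [ 1  3/7   0  12/7    0 ]
  [ 0    1   0     4    0 ]
  [ 0    0   1     2  3/7 ]
  [ 0    0  -2    -4   -1 ]
R4 -> R4 + 2·R3
  [ 1  3/7  0  12/7     0 ]
  [ 0    1  0     4     0 ]
  [ 0    0  1     2   3/7 ]
  [ 0    0  0     0  -1/7 ]
R4 -> -7·R4
  [ 1  3/7  0  12/7    0 ]
  [ 0    1  0     4    0 ]
  [ 0    0  1     2  3/7 ]
  [ 0    0  0     0    1 ]
R3 -> R3 − 3/7·R4
  [ 1  3/7  0  12/7  0 ]
  [ 0    1  0     4  0 ]
  [ 0    0  1     2  0 ]
  [ 0    0  0     0  1 ]
R1 -> R1 − 3/7·R2
  [ 1  0  0  0  0 ]
  [ 0  1  0  4  0 ]
  [ 0  0  1  2  0 ]
  [ 0  0  0  0  1 ]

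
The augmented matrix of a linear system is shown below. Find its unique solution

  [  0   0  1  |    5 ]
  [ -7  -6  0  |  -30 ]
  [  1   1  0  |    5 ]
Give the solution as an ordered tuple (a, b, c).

(0, 5, 5)

r1 ↔ r2
  [ -7  -6  0  |  -30 ]
  [  0   0  1  |    5 ]
  [  1   1  0  |    5 ]
r1 ← -1/7·r1
  [ 1  6/7  0  |  30/7 ]
  [ 0    0  1  |     5 ]
  [ 1    1  0  |     5 ]
r3 ← r3 − r1
  [ 1  6/7  0  |  30/7 ]
  [ 0    0  1  |     5 ]
  [ 0  1/7  0  |   5/7 ]
r2 ↔ r3
  [ 1  6/7  0  |  30/7 ]
  [ 0  1/7  0  |   5/7 ]
  [ 0    0  1  |     5 ]
r2 ← 7·r2
  [ 1  6/7  0  |  30/7 ]
  [ 0    1  0  |     5 ]
  [ 0    0  1  |     5 ]
r1 ← r1 − 6/7·r2
  [ 1  0  0  |  0 ]
  [ 0  1  0  |  5 ]
  [ 0  0  1  |  5 ]
Reading off the last column: a = 0, b = 5, c = 5.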